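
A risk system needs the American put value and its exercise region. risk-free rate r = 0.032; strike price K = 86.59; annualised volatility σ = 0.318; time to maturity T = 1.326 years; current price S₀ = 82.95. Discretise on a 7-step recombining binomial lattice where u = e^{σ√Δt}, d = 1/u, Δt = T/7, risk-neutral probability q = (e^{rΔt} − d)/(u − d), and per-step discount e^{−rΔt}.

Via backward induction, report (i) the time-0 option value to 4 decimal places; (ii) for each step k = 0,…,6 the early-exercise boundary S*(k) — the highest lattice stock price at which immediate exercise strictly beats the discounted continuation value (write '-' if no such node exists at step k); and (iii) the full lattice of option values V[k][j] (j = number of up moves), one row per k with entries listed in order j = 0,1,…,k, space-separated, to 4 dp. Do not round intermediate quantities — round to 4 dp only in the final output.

Δt=0.18943  u=1.14844  d=0.87075  q=0.48735  discount=0.99396
step 7 (expiry): payoffs max(K−S,0) = 55.1083 45.0683 31.8264 14.3616 0.0000 0.0000 0.0000 0.0000
step 6: (k=6,j=0): S=36.1549, (K−S)⁺=50.4351, hold=49.9118 ⇒ V=50.4351 exercise | (k=6,j=1): S=47.6852, (K−S)⁺=38.9048, hold=38.3815 ⇒ V=38.9048 exercise | (k=6,j=2): S=62.8926, (K−S)⁺=23.6974, hold=23.1741 ⇒ V=23.6974 exercise | (k=6,j=3): S=82.9500, (K−S)⁺=3.6400, hold=7.3180 ⇒ V=7.3180 continue | (k=6,j=4): S=109.4039, (K−S)⁺=0.0000, hold=0.0000 ⇒ V=0.0000 continue | (k=6,j=5): S=144.2944, (K−S)⁺=0.0000, hold=0.0000 ⇒ V=0.0000 continue | (k=6,j=6): S=190.3119, (K−S)⁺=0.0000, hold=0.0000 ⇒ V=0.0000 continue  boundary S*=62.8926
step 5: (k=5,j=0): S=41.5217, (K−S)⁺=45.0683, hold=44.5450 ⇒ V=45.0683 exercise | (k=5,j=1): S=54.7636, (K−S)⁺=31.8264, hold=31.3032 ⇒ V=31.8264 exercise | (k=5,j=2): S=72.2284, (K−S)⁺=14.3616, hold=15.6199 ⇒ V=15.6199 continue | (k=5,j=3): S=95.2631, (K−S)⁺=0.0000, hold=3.7289 ⇒ V=3.7289 continue | (k=5,j=4): S=125.6438, (K−S)⁺=0.0000, hold=0.0000 ⇒ V=0.0000 continue | (k=5,j=5): S=165.7134, (K−S)⁺=0.0000, hold=0.0000 ⇒ V=0.0000 continue  boundary S*=54.7636
step 4: (k=4,j=0): S=47.6852, (K−S)⁺=38.9048, hold=38.3815 ⇒ V=38.9048 exercise | (k=4,j=1): S=62.8926, (K−S)⁺=23.6974, hold=23.7836 ⇒ V=23.7836 continue | (k=4,j=2): S=82.9500, (K−S)⁺=3.6400, hold=9.7655 ⇒ V=9.7655 continue | (k=4,j=3): S=109.4039, (K−S)⁺=0.0000, hold=1.9001 ⇒ V=1.9001 continue | (k=4,j=4): S=144.2944, (K−S)⁺=0.0000, hold=0.0000 ⇒ V=0.0000 continue  boundary S*=47.6852
step 3: (k=3,j=0): S=54.7636, (K−S)⁺=31.8264, hold=31.3449 ⇒ V=31.8264 exercise | (k=3,j=1): S=72.2284, (K−S)⁺=14.3616, hold=16.8494 ⇒ V=16.8494 continue | (k=3,j=2): S=95.2631, (K−S)⁺=0.0000, hold=5.8964 ⇒ V=5.8964 continue | (k=3,j=3): S=125.6438, (K−S)⁺=0.0000, hold=0.9682 ⇒ V=0.9682 continue  boundary S*=54.7636
step 2: (k=2,j=0): S=62.8926, (K−S)⁺=23.6974, hold=24.3792 ⇒ V=24.3792 continue | (k=2,j=1): S=82.9500, (K−S)⁺=3.6400, hold=11.4419 ⇒ V=11.4419 continue | (k=2,j=2): S=109.4039, (K−S)⁺=0.0000, hold=3.4735 ⇒ V=3.4735 continue  boundary S*=-
step 1: (k=1,j=0): S=72.2284, (K−S)⁺=14.3616, hold=17.9650 ⇒ V=17.9650 continue | (k=1,j=1): S=95.2631, (K−S)⁺=0.0000, hold=7.5129 ⇒ V=7.5129 continue  boundary S*=-
step 0: (k=0,j=0): S=82.9500, (K−S)⁺=3.6400, hold=12.7934 ⇒ V=12.7934 continue  boundary S*=-

price = 12.7934
boundary = - - - 54.7636 47.6852 54.7636 62.8926
tree:
12.7934
17.9650 7.5129
24.3792 11.4419 3.4735
31.8264 16.8494 5.8964 0.9682
38.9048 23.7836 9.7655 1.9001 0.0000
45.0683 31.8264 15.6199 3.7289 0.0000 0.0000
50.4351 38.9048 23.6974 7.3180 0.0000 0.0000 0.0000
55.1083 45.0683 31.8264 14.3616 0.0000 0.0000 0.0000 0.0000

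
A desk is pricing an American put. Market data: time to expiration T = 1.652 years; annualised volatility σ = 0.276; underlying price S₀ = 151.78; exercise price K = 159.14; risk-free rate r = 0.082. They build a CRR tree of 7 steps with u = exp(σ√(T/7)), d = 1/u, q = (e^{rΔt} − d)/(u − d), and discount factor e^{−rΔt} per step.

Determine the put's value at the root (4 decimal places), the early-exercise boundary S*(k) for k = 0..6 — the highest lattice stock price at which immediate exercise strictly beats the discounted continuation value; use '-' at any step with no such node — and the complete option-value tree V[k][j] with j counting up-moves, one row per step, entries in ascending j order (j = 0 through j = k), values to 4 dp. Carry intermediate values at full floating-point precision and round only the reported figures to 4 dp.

Δt=0.23600  u=1.14348  d=0.87452  q=0.53918  discount=0.98083
step 7 (expiry): payoffs max(K−S,0) = 99.7652 81.5041 57.6266 26.4054 0.0000 0.0000 0.0000 0.0000
step 6: (k=6,j=0): S=67.8942, (K−S)⁺=91.2458, hold=88.1958 ⇒ V=91.2458 exercise | (k=6,j=1): S=88.7755, (K−S)⁺=70.3645, hold=67.3144 ⇒ V=70.3645 exercise | (k=6,j=2): S=116.0791, (K−S)⁺=43.0609, hold=40.0109 ⇒ V=43.0609 exercise | (k=6,j=3): S=151.7800, (K−S)⁺=7.3600, hold=11.9349 ⇒ V=11.9349 continue | (k=6,j=4): S=198.4610, (K−S)⁺=0.0000, hold=0.0000 ⇒ V=0.0000 continue | (k=6,j=5): S=259.4992, (K−S)⁺=0.0000, hold=0.0000 ⇒ V=0.0000 continue | (k=6,j=6): S=339.3100, (K−S)⁺=0.0000, hold=0.0000 ⇒ V=0.0000 continue  boundary S*=116.0791
step 5: (k=5,j=0): S=77.6359, (K−S)⁺=81.5041, hold=78.4540 ⇒ V=81.5041 exercise | (k=5,j=1): S=101.5134, (K−S)⁺=57.6266, hold=54.5765 ⇒ V=57.6266 exercise | (k=5,j=2): S=132.7346, (K−S)⁺=26.4054, hold=25.7747 ⇒ V=26.4054 exercise | (k=5,j=3): S=173.5581, (K−S)⁺=0.0000, hold=5.3944 ⇒ V=5.3944 continue | (k=5,j=4): S=226.9371, (K−S)⁺=0.0000, hold=0.0000 ⇒ V=0.0000 continue | (k=5,j=5): S=296.7333, (K−S)⁺=0.0000, hold=0.0000 ⇒ V=0.0000 continue  boundary S*=132.7346
step 4: (k=4,j=0): S=88.7755, (K−S)⁺=70.3645, hold=67.3144 ⇒ V=70.3645 exercise | (k=4,j=1): S=116.0791, (K−S)⁺=43.0609, hold=40.0109 ⇒ V=43.0609 exercise | (k=4,j=2): S=151.7800, (K−S)⁺=7.3600, hold=14.7877 ⇒ V=14.7877 continue | (k=4,j=3): S=198.4610, (K−S)⁺=0.0000, hold=2.4382 ⇒ V=2.4382 continue | (k=4,j=4): S=259.4992, (K−S)⁺=0.0000, hold=0.0000 ⇒ V=0.0000 continue  boundary S*=116.0791
step 3: (k=3,j=0): S=101.5134, (K−S)⁺=57.6266, hold=54.5765 ⇒ V=57.6266 exercise | (k=3,j=1): S=132.7346, (K−S)⁺=26.4054, hold=27.2834 ⇒ V=27.2834 continue | (k=3,j=2): S=173.5581, (K−S)⁺=0.0000, hold=7.9733 ⇒ V=7.9733 continue | (k=3,j=3): S=226.9371, (K−S)⁺=0.0000, hold=1.1020 ⇒ V=1.1020 continue  boundary S*=101.5134
step 2: (k=2,j=0): S=116.0791, (K−S)⁺=43.0609, hold=40.4752 ⇒ V=43.0609 exercise | (k=2,j=1): S=151.7800, (K−S)⁺=7.3600, hold=16.5484 ⇒ V=16.5484 continue | (k=2,j=2): S=198.4610, (K−S)⁺=0.0000, hold=4.1866 ⇒ V=4.1866 continue  boundary S*=116.0791
step 1: (k=1,j=0): S=132.7346, (K−S)⁺=26.4054, hold=28.2146 ⇒ V=28.2146 continue | (k=1,j=1): S=173.5581, (K−S)⁺=0.0000, hold=9.6938 ⇒ V=9.6938 continue  boundary S*=-
step 0: (k=0,j=0): S=151.7800, (K−S)⁺=7.3600, hold=17.8792 ⇒ V=17.8792 continue  boundary S*=-

price = 17.8792
boundary = - - 116.0791 101.5134 116.0791 132.7346 116.0791
tree:
17.8792
28.2146 9.6938
43.0609 16.5484 4.1866
57.6266 27.2834 7.9733 1.1020
70.3645 43.0609 14.7877 2.4382 0.0000
81.5041 57.6266 26.4054 5.3944 0.0000 0.0000
91.2458 70.3645 43.0609 11.9349 0.0000 0.0000 0.0000
99.7652 81.5041 57.6266 26.4054 0.0000 0.0000 0.0000 0.0000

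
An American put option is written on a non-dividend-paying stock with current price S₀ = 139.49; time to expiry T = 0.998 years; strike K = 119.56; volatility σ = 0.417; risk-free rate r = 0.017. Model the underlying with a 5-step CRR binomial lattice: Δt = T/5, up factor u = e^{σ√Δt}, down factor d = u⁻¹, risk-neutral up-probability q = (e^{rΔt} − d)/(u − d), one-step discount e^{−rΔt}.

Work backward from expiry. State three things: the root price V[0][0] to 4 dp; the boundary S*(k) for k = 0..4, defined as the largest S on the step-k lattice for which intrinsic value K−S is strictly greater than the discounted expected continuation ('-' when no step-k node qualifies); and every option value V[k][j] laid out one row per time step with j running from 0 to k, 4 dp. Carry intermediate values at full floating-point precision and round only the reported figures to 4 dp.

Δt=0.19960  u=1.20479  d=0.83002  q=0.46263  discount=0.99661
step 5 (expiry): payoffs max(K−S,0) = 64.6066 39.7947 3.7800 0.0000 0.0000 0.0000
step 4: (k=4,j=0): S=66.2071, (K−S)⁺=53.3529, hold=52.9479 ⇒ V=53.3529 exercise | (k=4,j=1): S=96.1001, (K−S)⁺=23.4599, hold=23.0549 ⇒ V=23.4599 exercise | (k=4,j=2): S=139.4900, (K−S)⁺=0.0000, hold=2.0244 ⇒ V=2.0244 continue | (k=4,j=3): S=202.4708, (K−S)⁺=0.0000, hold=0.0000 ⇒ V=0.0000 continue | (k=4,j=4): S=293.8880, (K−S)⁺=0.0000, hold=0.0000 ⇒ V=0.0000 continue  boundary S*=96.1001
step 3: (k=3,j=0): S=79.7653, (K−S)⁺=39.7947, hold=39.3897 ⇒ V=39.7947 exercise | (k=3,j=1): S=115.7800, (K−S)⁺=3.7800, hold=13.4974 ⇒ V=13.4974 continue | (k=3,j=2): S=168.0555, (K−S)⁺=0.0000, hold=1.0842 ⇒ V=1.0842 continue | (k=3,j=3): S=243.9339, (K−S)⁺=0.0000, hold=0.0000 ⇒ V=0.0000 continue  boundary S*=79.7653
step 2: (k=2,j=0): S=96.1001, (K−S)⁺=23.4599, hold=27.5352 ⇒ V=27.5352 continue | (k=2,j=1): S=139.4900, (K−S)⁺=0.0000, hold=7.7284 ⇒ V=7.7284 continue | (k=2,j=2): S=202.4708, (K−S)⁺=0.0000, hold=0.5806 ⇒ V=0.5806 continue  boundary S*=-
step 1: (k=1,j=0): S=115.7800, (K−S)⁺=3.7800, hold=18.3098 ⇒ V=18.3098 continue | (k=1,j=1): S=168.0555, (K−S)⁺=0.0000, hold=4.4067 ⇒ V=4.4067 continue  boundary S*=-
step 0: (k=0,j=0): S=139.4900, (K−S)⁺=0.0000, hold=11.8376 ⇒ V=11.8376 continue  boundary S*=-

price = 11.8376
boundary = - - - 79.7653 96.1001
tree:
11.8376
18.3098 4.4067
27.5352 7.7284 0.5806
39.7947 13.4974 1.0842 0.0000
53.3529 23.4599 2.0244 0.0000 0.0000
64.6066 39.7947 3.7800 0.0000 0.0000 0.0000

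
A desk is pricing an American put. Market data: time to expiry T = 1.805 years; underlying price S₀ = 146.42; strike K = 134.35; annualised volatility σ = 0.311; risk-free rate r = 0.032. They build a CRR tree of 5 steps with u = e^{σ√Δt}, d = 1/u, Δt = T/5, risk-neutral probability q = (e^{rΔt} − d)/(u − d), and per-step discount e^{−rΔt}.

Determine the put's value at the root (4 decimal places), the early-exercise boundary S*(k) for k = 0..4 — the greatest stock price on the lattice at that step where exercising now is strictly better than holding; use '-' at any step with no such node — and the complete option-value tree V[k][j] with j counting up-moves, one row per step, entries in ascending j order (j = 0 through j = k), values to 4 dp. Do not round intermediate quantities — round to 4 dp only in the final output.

price = 15.4608
boundary = - - - 83.5882 100.7620
tree:
15.4608
23.8494 6.9003
35.5784 11.9336 1.7068
50.7618 20.2661 3.3482 0.0000
65.0085 33.5880 6.5685 0.0000 0.0000
76.8270 50.7618 12.8857 0.0000 0.0000 0.0000

Δt=0.36100  u=1.20546  d=0.82956  q=0.48433  discount=0.98851
step 5 (expiry): payoffs max(K−S,0) = 76.8270 50.7618 12.8857 0.0000 0.0000 0.0000
step 4: (k=4,j=0): S=69.3415, (K−S)⁺=65.0085, hold=63.4654 ⇒ V=65.0085 exercise | (k=4,j=1): S=100.7620, (K−S)⁺=33.5880, hold=32.0449 ⇒ V=33.5880 exercise | (k=4,j=2): S=146.4200, (K−S)⁺=0.0000, hold=6.5685 ⇒ V=6.5685 continue | (k=4,j=3): S=212.7669, (K−S)⁺=0.0000, hold=0.0000 ⇒ V=0.0000 continue | (k=4,j=4): S=309.1774, (K−S)⁺=0.0000, hold=0.0000 ⇒ V=0.0000 continue  boundary S*=100.7620
step 3: (k=3,j=0): S=83.5882, (K−S)⁺=50.7618, hold=49.2187 ⇒ V=50.7618 exercise | (k=3,j=1): S=121.4643, (K−S)⁺=12.8857, hold=20.2661 ⇒ V=20.2661 continue | (k=3,j=2): S=176.5031, (K−S)⁺=0.0000, hold=3.3482 ⇒ V=3.3482 continue | (k=3,j=3): S=256.4814, (K−S)⁺=0.0000, hold=0.0000 ⇒ V=0.0000 continue  boundary S*=83.5882
step 2: (k=2,j=0): S=100.7620, (K−S)⁺=33.5880, hold=35.5784 ⇒ V=35.5784 continue | (k=2,j=1): S=146.4200, (K−S)⁺=0.0000, hold=11.9336 ⇒ V=11.9336 continue | (k=2,j=2): S=212.7669, (K−S)⁺=0.0000, hold=1.7068 ⇒ V=1.7068 continue  boundary S*=-
step 1: (k=1,j=0): S=121.4643, (K−S)⁺=12.8857, hold=23.8494 ⇒ V=23.8494 continue | (k=1,j=1): S=176.5031, (K−S)⁺=0.0000, hold=6.9003 ⇒ V=6.9003 continue  boundary S*=-
step 0: (k=0,j=0): S=146.4200, (K−S)⁺=0.0000, hold=15.4608 ⇒ V=15.4608 continue  boundary S*=-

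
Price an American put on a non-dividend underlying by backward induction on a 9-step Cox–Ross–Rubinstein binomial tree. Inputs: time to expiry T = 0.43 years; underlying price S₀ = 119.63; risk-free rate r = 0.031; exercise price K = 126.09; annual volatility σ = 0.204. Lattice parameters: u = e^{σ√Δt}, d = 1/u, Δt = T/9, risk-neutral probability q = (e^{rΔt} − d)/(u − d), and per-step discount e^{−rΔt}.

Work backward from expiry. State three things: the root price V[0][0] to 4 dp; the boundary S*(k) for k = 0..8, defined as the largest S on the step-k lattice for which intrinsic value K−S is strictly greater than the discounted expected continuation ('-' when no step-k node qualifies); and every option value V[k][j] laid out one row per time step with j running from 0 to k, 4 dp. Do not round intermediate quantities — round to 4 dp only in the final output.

params: Δt=0.04778 u=1.04560 d=0.95639 q=0.50547 e^(-rΔt)=0.99852
t_9 payoffs: 46.0050 38.5348 30.3678 21.4389 11.6772 1.0049 0.0000 0.0000 0.0000 0.0000
t_8: node(8,0) S=83.7368 payoff=42.3532 vs cont=42.1665 → 42.3532 [stop]  node(8,1) S=91.5477 payoff=34.5423 vs cont=34.3557 → 34.5423 [stop]  node(8,2) S=100.0872 payoff=26.0028 vs cont=25.8162 → 26.0028 [stop]  node(8,3) S=109.4232 payoff=16.6668 vs cont=16.4802 → 16.6668 [stop]  node(8,4) S=119.6300 payoff=6.4600 vs cont=6.2734 → 6.4600 [stop]  node(8,5) S=130.7889 payoff=0.0000 vs cont=0.4962 → 0.4962 [wait]  node(8,6) S=142.9888 payoff=0.0000 vs cont=0.0000 → 0.0000 [wait]  node(8,7) S=156.3266 payoff=0.0000 vs cont=0.0000 → 0.0000 [wait]  node(8,8) S=170.9085 payoff=0.0000 vs cont=0.0000 → 0.0000 [wait]  ⇒ S*(8)=119.6300
t_7: node(7,0) S=87.5552 payoff=38.5348 vs cont=38.3482 → 38.5348 [stop]  node(7,1) S=95.7222 payoff=30.3678 vs cont=30.1811 → 30.3678 [stop]  node(7,2) S=104.6511 payoff=21.4389 vs cont=21.2523 → 21.4389 [stop]  node(7,3) S=114.4128 payoff=11.6772 vs cont=11.4906 → 11.6772 [stop]  node(7,4) S=125.0851 payoff=1.0049 vs cont=3.4404 → 3.4404 [wait]  node(7,5) S=136.7529 payoff=0.0000 vs cont=0.2450 → 0.2450 [wait]  node(7,6) S=149.5090 payoff=0.0000 vs cont=0.0000 → 0.0000 [wait]  node(7,7) S=163.4550 payoff=0.0000 vs cont=0.0000 → 0.0000 [wait]  ⇒ S*(7)=114.4128
t_6: node(6,0) S=91.5477 payoff=34.5423 vs cont=34.3557 → 34.5423 [stop]  node(6,1) S=100.0872 payoff=26.0028 vs cont=25.8162 → 26.0028 [stop]  node(6,2) S=109.4232 payoff=16.6668 vs cont=16.4802 → 16.6668 [stop]  node(6,3) S=119.6300 payoff=6.4600 vs cont=7.5026 → 7.5026 [wait]  node(6,4) S=130.7889 payoff=0.0000 vs cont=1.8225 → 1.8225 [wait]  node(6,5) S=142.9888 payoff=0.0000 vs cont=0.1210 → 0.1210 [wait]  node(6,6) S=156.3266 payoff=0.0000 vs cont=0.0000 → 0.0000 [wait]  ⇒ S*(6)=109.4232
t_5: node(5,0) S=95.7222 payoff=30.3678 vs cont=30.1811 → 30.3678 [stop]  node(5,1) S=104.6511 payoff=21.4389 vs cont=21.2523 → 21.4389 [stop]  node(5,2) S=114.4128 payoff=11.6772 vs cont=12.0168 → 12.0168 [wait]  node(5,3) S=125.0851 payoff=1.0049 vs cont=4.6247 → 4.6247 [wait]  node(5,4) S=136.7529 payoff=0.0000 vs cont=0.9610 → 0.9610 [wait]  node(5,5) S=149.5090 payoff=0.0000 vs cont=0.0597 → 0.0597 [wait]  ⇒ S*(5)=104.6511
t_4: node(4,0) S=100.0872 payoff=26.0028 vs cont=25.8162 → 26.0028 [stop]  node(4,1) S=109.4232 payoff=16.6668 vs cont=16.6516 → 16.6668 [stop]  node(4,2) S=119.6300 payoff=6.4600 vs cont=8.2681 → 8.2681 [wait]  node(4,3) S=130.7889 payoff=0.0000 vs cont=2.7687 → 2.7687 [wait]  node(4,4) S=142.9888 payoff=0.0000 vs cont=0.5047 → 0.5047 [wait]  ⇒ S*(4)=109.4232
t_3: node(3,0) S=104.6511 payoff=21.4389 vs cont=21.2523 → 21.4389 [stop]  node(3,1) S=114.4128 payoff=11.6772 vs cont=12.4031 → 12.4031 [wait]  node(3,2) S=125.0851 payoff=1.0049 vs cont=5.4802 → 5.4802 [wait]  node(3,3) S=136.7529 payoff=0.0000 vs cont=1.6219 → 1.6219 [wait]  ⇒ S*(3)=104.6511
t_2: node(2,0) S=109.4232 payoff=16.6668 vs cont=16.8466 → 16.8466 [wait]  node(2,1) S=119.6300 payoff=6.4600 vs cont=8.8906 → 8.8906 [wait]  node(2,2) S=130.7889 payoff=0.0000 vs cont=3.5247 → 3.5247 [wait]  ⇒ S*(2)=-
t_1: node(1,0) S=114.4128 payoff=11.6772 vs cont=12.8061 → 12.8061 [wait]  node(1,1) S=125.0851 payoff=1.0049 vs cont=6.1692 → 6.1692 [wait]  ⇒ S*(1)=-
t_0: node(0,0) S=119.6300 payoff=6.4600 vs cont=9.4374 → 9.4374 [wait]  ⇒ S*(0)=-

price = 9.4374
boundary = - - - 104.6511 109.4232 104.6511 109.4232 114.4128 119.6300
tree:
9.4374
12.8061 6.1692
16.8466 8.8906 3.5247
21.4389 12.4031 5.4802 1.6219
26.0028 16.6668 8.2681 2.7687 0.5047
30.3678 21.4389 12.0168 4.6247 0.9610 0.0597
34.5423 26.0028 16.6668 7.5026 1.8225 0.1210 0.0000
38.5348 30.3678 21.4389 11.6772 3.4404 0.2450 0.0000 0.0000
42.3532 34.5423 26.0028 16.6668 6.4600 0.4962 0.0000 0.0000 0.0000
46.0050 38.5348 30.3678 21.4389 11.6772 1.0049 0.0000 0.0000 0.0000 0.0000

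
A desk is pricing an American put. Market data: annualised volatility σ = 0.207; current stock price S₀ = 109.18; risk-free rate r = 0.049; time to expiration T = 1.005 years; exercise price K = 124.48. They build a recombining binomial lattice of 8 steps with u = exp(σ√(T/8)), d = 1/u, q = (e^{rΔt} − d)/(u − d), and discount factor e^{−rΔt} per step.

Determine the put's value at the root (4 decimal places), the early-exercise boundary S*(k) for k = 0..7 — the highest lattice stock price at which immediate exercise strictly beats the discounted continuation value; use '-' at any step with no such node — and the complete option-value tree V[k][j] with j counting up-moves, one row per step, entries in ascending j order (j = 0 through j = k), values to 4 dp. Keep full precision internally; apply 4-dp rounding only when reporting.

params: Δt=0.12562 u=1.07613 d=0.92926 q=0.52371 e^(-rΔt)=0.99386
t_8 payoffs: 63.7735 54.1788 43.0678 30.2007 15.3000 0.0000 0.0000 0.0000 0.0000
t_7: node(7,0) S=65.3279 payoff=59.1521 vs cont=58.3882 → 59.1521 [stop]  node(7,1) S=75.6530 payoff=48.8270 vs cont=48.0631 → 48.8270 [stop]  node(7,2) S=87.6098 payoff=36.8702 vs cont=36.1063 → 36.8702 [stop]  node(7,3) S=101.4564 payoff=23.0236 vs cont=22.2597 → 23.0236 [stop]  node(7,4) S=117.4915 payoff=6.9885 vs cont=7.2425 → 7.2425 [wait]  node(7,5) S=136.0609 payoff=0.0000 vs cont=0.0000 → 0.0000 [wait]  node(7,6) S=157.5652 payoff=0.0000 vs cont=0.0000 → 0.0000 [wait]  node(7,7) S=182.4682 payoff=0.0000 vs cont=0.0000 → 0.0000 [wait]  ⇒ S*(7)=101.4564
t_6: node(6,0) S=70.3012 payoff=54.1788 vs cont=53.4150 → 54.1788 [stop]  node(6,1) S=81.4122 payoff=43.0678 vs cont=42.3039 → 43.0678 [stop]  node(6,2) S=94.2793 payoff=30.2007 vs cont=29.4368 → 30.2007 [stop]  node(6,3) S=109.1800 payoff=15.3000 vs cont=14.6683 → 15.3000 [stop]  node(6,4) S=126.4358 payoff=0.0000 vs cont=3.4284 → 3.4284 [wait]  node(6,5) S=146.4188 payoff=0.0000 vs cont=0.0000 → 0.0000 [wait]  node(6,6) S=169.5601 payoff=0.0000 vs cont=0.0000 → 0.0000 [wait]  ⇒ S*(6)=109.1800
t_5: node(5,0) S=75.6530 payoff=48.8270 vs cont=48.0631 → 48.8270 [stop]  node(5,1) S=87.6098 payoff=36.8702 vs cont=36.1063 → 36.8702 [stop]  node(5,2) S=101.4564 payoff=23.0236 vs cont=22.2597 → 23.0236 [stop]  node(5,3) S=117.4915 payoff=6.9885 vs cont=9.0270 → 9.0270 [wait]  node(5,4) S=136.0609 payoff=0.0000 vs cont=1.6229 → 1.6229 [wait]  node(5,5) S=157.5652 payoff=0.0000 vs cont=0.0000 → 0.0000 [wait]  ⇒ S*(5)=101.4564
t_4: node(4,0) S=81.4122 payoff=43.0678 vs cont=42.3039 → 43.0678 [stop]  node(4,1) S=94.2793 payoff=30.2007 vs cont=29.4368 → 30.2007 [stop]  node(4,2) S=109.1800 payoff=15.3000 vs cont=15.5971 → 15.5971 [wait]  node(4,3) S=126.4358 payoff=0.0000 vs cont=5.1178 → 5.1178 [wait]  node(4,4) S=146.4188 payoff=0.0000 vs cont=0.7682 → 0.7682 [wait]  ⇒ S*(4)=94.2793
t_3: node(3,0) S=87.6098 payoff=36.8702 vs cont=36.1063 → 36.8702 [stop]  node(3,1) S=101.4564 payoff=23.0236 vs cont=22.4143 → 23.0236 [stop]  node(3,2) S=117.4915 payoff=6.9885 vs cont=10.0470 → 10.0470 [wait]  node(3,3) S=136.0609 payoff=0.0000 vs cont=2.8225 → 2.8225 [wait]  ⇒ S*(3)=101.4564
t_2: node(2,0) S=94.2793 payoff=30.2007 vs cont=29.4368 → 30.2007 [stop]  node(2,1) S=109.1800 payoff=15.3000 vs cont=16.1280 → 16.1280 [wait]  node(2,2) S=126.4358 payoff=0.0000 vs cont=6.2250 → 6.2250 [wait]  ⇒ S*(2)=94.2793
t_1: node(1,0) S=101.4564 payoff=23.0236 vs cont=22.6906 → 23.0236 [stop]  node(1,1) S=117.4915 payoff=6.9885 vs cont=10.8746 → 10.8746 [wait]  ⇒ S*(1)=101.4564
t_0: node(0,0) S=109.1800 payoff=15.3000 vs cont=16.5588 → 16.5588 [wait]  ⇒ S*(0)=-

price = 16.5588
boundary = - 101.4564 94.2793 101.4564 94.2793 101.4564 109.1800 101.4564
tree:
16.5588
23.0236 10.8746
30.2007 16.1280 6.2250
36.8702 23.0236 10.0470 2.8225
43.0678 30.2007 15.5971 5.1178 0.7682
48.8270 36.8702 23.0236 9.0270 1.6229 0.0000
54.1788 43.0678 30.2007 15.3000 3.4284 0.0000 0.0000
59.1521 48.8270 36.8702 23.0236 7.2425 0.0000 0.0000 0.0000
63.7735 54.1788 43.0678 30.2007 15.3000 0.0000 0.0000 0.0000 0.0000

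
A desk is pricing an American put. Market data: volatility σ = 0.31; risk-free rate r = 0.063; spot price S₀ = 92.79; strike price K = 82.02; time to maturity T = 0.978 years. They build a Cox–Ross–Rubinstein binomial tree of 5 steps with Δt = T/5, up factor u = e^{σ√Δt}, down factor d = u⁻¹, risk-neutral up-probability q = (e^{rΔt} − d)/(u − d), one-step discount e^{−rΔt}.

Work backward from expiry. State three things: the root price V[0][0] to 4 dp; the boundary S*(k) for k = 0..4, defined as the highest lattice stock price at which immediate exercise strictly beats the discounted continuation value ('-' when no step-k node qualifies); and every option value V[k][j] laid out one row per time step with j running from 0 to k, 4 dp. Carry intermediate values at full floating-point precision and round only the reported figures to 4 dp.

Δt=0.19560, u=1.14695, d=0.87188, q=0.51085, disc=e^(-rΔt)=0.98775
k=5 terminal: V=max(K-S,0) → 35.2695 20.5204 1.1182 0.0000 0.0000 0.0000
k=4: j=0 S=53.6203 intr=28.3997 cont=27.3952 V=28.3997[EX]; j=1 S=70.5367 intr=11.4833 cont=10.4788 V=11.4833[EX]; j=2 S=92.7900 intr=0.0000 cont=0.5403 V=0.5403[hold]; j=3 S=122.0639 intr=0.0000 cont=0.0000 V=0.0000[hold]; j=4 S=160.5732 intr=0.0000 cont=0.0000 V=0.0000[hold]  S*(4)=70.5367
k=3: j=0 S=61.4996 intr=20.5204 cont=19.5159 V=20.5204[EX]; j=1 S=80.9018 intr=1.1182 cont=5.8208 V=5.8208[hold]; j=2 S=106.4251 intr=0.0000 cont=0.2610 V=0.2610[hold]; j=3 S=140.0007 intr=0.0000 cont=0.0000 V=0.0000[hold]  S*(3)=61.4996
k=2: j=0 S=70.5367 intr=11.4833 cont=12.8517 V=12.8517[hold]; j=1 S=92.7900 intr=0.0000 cont=2.9441 V=2.9441[hold]; j=2 S=122.0639 intr=0.0000 cont=0.1261 V=0.1261[hold]  S*(2)=-
k=1: j=0 S=80.9018 intr=1.1182 cont=7.6949 V=7.6949[hold]; j=1 S=106.4251 intr=0.0000 cont=1.4861 V=1.4861[hold]  S*(1)=-
k=0: j=0 S=92.7900 intr=0.0000 cont=4.4677 V=4.4677[hold]  S*(0)=-

price = 4.4677
boundary = - - - 61.4996 70.5367
tree:
4.4677
7.6949 1.4861
12.8517 2.9441 0.1261
20.5204 5.8208 0.2610 0.0000
28.3997 11.4833 0.5403 0.0000 0.0000
35.2695 20.5204 1.1182 0.0000 0.0000 0.0000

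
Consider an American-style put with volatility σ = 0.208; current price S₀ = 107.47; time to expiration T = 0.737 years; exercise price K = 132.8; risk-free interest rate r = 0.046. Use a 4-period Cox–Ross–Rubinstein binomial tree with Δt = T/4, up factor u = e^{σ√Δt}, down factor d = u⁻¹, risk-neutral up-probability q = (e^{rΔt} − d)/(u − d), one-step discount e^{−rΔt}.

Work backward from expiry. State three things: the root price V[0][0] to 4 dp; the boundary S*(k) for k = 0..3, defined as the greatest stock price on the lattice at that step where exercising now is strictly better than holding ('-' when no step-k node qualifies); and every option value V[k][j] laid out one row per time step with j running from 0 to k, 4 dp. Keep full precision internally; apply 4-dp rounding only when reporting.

params: Δt=0.18425 u=1.09339 d=0.91459 q=0.52530 e^(-rΔt)=0.99156
t_4 payoffs: 57.6053 42.9046 25.3300 4.3195 0.0000
t_3: node(3,0) S=82.2171 payoff=50.5829 vs cont=49.4621 → 50.5829 [stop]  node(3,1) S=98.2907 payoff=34.5093 vs cont=33.3885 → 34.5093 [stop]  node(3,2) S=117.5066 payoff=15.2934 vs cont=14.1726 → 15.2934 [stop]  node(3,3) S=140.4792 payoff=0.0000 vs cont=2.0332 → 2.0332 [wait]  ⇒ S*(3)=117.5066
t_2: node(2,0) S=89.8954 payoff=42.9046 vs cont=41.7838 → 42.9046 [stop]  node(2,1) S=107.4700 payoff=25.3300 vs cont=24.2092 → 25.3300 [stop]  node(2,2) S=128.4805 payoff=4.3195 vs cont=8.2576 → 8.2576 [wait]  ⇒ S*(2)=107.4700
t_1: node(1,0) S=98.2907 payoff=34.5093 vs cont=33.3885 → 34.5093 [stop]  node(1,1) S=117.5066 payoff=15.2934 vs cont=16.2238 → 16.2238 [wait]  ⇒ S*(1)=98.2907
t_0: node(0,0) S=107.4700 payoff=25.3300 vs cont=24.6938 → 25.3300 [stop]  ⇒ S*(0)=107.4700

price = 25.3300
boundary = 107.4700 98.2907 107.4700 117.5066
tree:
25.3300
34.5093 16.2238
42.9046 25.3300 8.2576
50.5829 34.5093 15.2934 2.0332
57.6053 42.9046 25.3300 4.3195 0.0000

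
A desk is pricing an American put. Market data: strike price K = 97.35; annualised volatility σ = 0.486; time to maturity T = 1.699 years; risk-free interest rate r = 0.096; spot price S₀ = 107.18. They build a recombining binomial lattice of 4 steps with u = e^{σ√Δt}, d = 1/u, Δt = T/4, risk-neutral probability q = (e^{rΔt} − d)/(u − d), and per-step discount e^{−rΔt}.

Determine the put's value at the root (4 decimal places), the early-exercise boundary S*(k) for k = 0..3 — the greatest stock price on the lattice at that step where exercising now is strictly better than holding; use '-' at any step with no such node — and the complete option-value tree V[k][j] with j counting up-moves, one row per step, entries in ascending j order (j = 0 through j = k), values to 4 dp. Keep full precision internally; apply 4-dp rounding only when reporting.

params: Δt=0.42475 u=1.37265 d=0.72852 q=0.48608 e^(-rΔt)=0.96004
t_4 payoffs: 67.1588 40.4651 0.0000 0.0000 0.0000
t_3: node(3,0) S=41.4418 payoff=55.9082 vs cont=52.0185 → 55.9082 [stop]  node(3,1) S=78.0828 payoff=19.2672 vs cont=19.9648 → 19.9648 [wait]  node(3,2) S=147.1202 payoff=0.0000 vs cont=0.0000 → 0.0000 [wait]  node(3,3) S=277.1974 payoff=0.0000 vs cont=0.0000 → 0.0000 [wait]  ⇒ S*(3)=41.4418
t_2: node(2,0) S=56.8849 payoff=40.4651 vs cont=36.9010 → 40.4651 [stop]  node(2,1) S=107.1800 payoff=0.0000 vs cont=9.8503 → 9.8503 [wait]  node(2,2) S=201.9439 payoff=0.0000 vs cont=0.0000 → 0.0000 [wait]  ⇒ S*(2)=56.8849
t_1: node(1,0) S=78.0828 payoff=19.2672 vs cont=24.5615 → 24.5615 [wait]  node(1,1) S=147.1202 payoff=0.0000 vs cont=4.8600 → 4.8600 [wait]  ⇒ S*(1)=-
t_0: node(0,0) S=107.1800 payoff=0.0000 vs cont=14.3862 → 14.3862 [wait]  ⇒ S*(0)=-

price = 14.3862
boundary = - - 56.8849 41.4418
tree:
14.3862
24.5615 4.8600
40.4651 9.8503 0.0000
55.9082 19.9648 0.0000 0.0000
67.1588 40.4651 0.0000 0.0000 0.0000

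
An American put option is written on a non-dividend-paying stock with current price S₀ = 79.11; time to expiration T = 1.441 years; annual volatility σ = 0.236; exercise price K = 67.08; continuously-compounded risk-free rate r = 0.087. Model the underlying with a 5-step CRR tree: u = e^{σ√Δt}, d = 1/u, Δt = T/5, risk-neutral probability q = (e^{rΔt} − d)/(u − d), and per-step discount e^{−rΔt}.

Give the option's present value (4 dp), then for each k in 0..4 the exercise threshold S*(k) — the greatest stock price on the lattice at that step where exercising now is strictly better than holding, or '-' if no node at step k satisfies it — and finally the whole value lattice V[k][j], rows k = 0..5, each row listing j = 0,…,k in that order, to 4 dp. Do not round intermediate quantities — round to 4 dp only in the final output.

price = 1.6733
boundary = - - - 54.0957 61.4024
tree:
1.6733
3.4169 0.4237
6.7913 1.0063 0.0000
12.9843 2.3903 0.0000 0.0000
19.4216 5.6776 0.0000 0.0000 0.0000
25.0928 12.9843 0.0000 0.0000 0.0000 0.0000

Δt=0.28820  u=1.13507  d=0.88100  q=0.56830  discount=0.97524
step 5 (expiry): payoffs max(K−S,0) = 25.0928 12.9843 0.0000 0.0000 0.0000 0.0000
step 4: (k=4,j=0): S=47.6584, (K−S)⁺=19.4216, hold=17.7605 ⇒ V=19.4216 exercise | (k=4,j=1): S=61.4024, (K−S)⁺=5.6776, hold=5.4665 ⇒ V=5.6776 exercise | (k=4,j=2): S=79.1100, (K−S)⁺=0.0000, hold=0.0000 ⇒ V=0.0000 continue | (k=4,j=3): S=101.9242, (K−S)⁺=0.0000, hold=0.0000 ⇒ V=0.0000 continue | (k=4,j=4): S=131.3176, (K−S)⁺=0.0000, hold=0.0000 ⇒ V=0.0000 continue  boundary S*=61.4024
step 3: (k=3,j=0): S=54.0957, (K−S)⁺=12.9843, hold=11.3233 ⇒ V=12.9843 exercise | (k=3,j=1): S=69.6961, (K−S)⁺=0.0000, hold=2.3903 ⇒ V=2.3903 continue | (k=3,j=2): S=89.7954, (K−S)⁺=0.0000, hold=0.0000 ⇒ V=0.0000 continue | (k=3,j=3): S=115.6911, (K−S)⁺=0.0000, hold=0.0000 ⇒ V=0.0000 continue  boundary S*=54.0957
step 2: (k=2,j=0): S=61.4024, (K−S)⁺=5.6776, hold=6.7913 ⇒ V=6.7913 continue | (k=2,j=1): S=79.1100, (K−S)⁺=0.0000, hold=1.0063 ⇒ V=1.0063 continue | (k=2,j=2): S=101.9242, (K−S)⁺=0.0000, hold=0.0000 ⇒ V=0.0000 continue  boundary S*=-
step 1: (k=1,j=0): S=69.6961, (K−S)⁺=0.0000, hold=3.4169 ⇒ V=3.4169 continue | (k=1,j=1): S=89.7954, (K−S)⁺=0.0000, hold=0.4237 ⇒ V=0.4237 continue  boundary S*=-
step 0: (k=0,j=0): S=79.1100, (K−S)⁺=0.0000, hold=1.6733 ⇒ V=1.6733 continue  boundary S*=-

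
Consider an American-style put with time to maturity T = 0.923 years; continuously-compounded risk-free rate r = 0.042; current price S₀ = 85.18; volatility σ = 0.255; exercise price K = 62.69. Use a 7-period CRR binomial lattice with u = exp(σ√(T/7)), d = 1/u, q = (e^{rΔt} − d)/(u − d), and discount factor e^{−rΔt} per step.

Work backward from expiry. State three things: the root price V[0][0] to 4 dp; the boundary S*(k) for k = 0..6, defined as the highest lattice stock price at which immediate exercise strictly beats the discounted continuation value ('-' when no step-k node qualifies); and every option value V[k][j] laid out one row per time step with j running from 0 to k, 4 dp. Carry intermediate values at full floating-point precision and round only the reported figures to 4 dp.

params: Δt=0.13186 u=1.09702 d=0.91156 q=0.50681 e^(-rΔt)=0.99448
t_7 payoffs: 18.1408 9.0773 0.0000 0.0000 0.0000 0.0000 0.0000 0.0000
t_6: node(6,0) S=48.8713 payoff=13.8187 vs cont=13.4725 → 13.8187 [stop]  node(6,1) S=58.8142 payoff=3.8758 vs cont=4.4521 → 4.4521 [wait]  node(6,2) S=70.7799 payoff=0.0000 vs cont=0.0000 → 0.0000 [wait]  node(6,3) S=85.1800 payoff=0.0000 vs cont=0.0000 → 0.0000 [wait]  node(6,4) S=102.5098 payoff=0.0000 vs cont=0.0000 → 0.0000 [wait]  node(6,5) S=123.3654 payoff=0.0000 vs cont=0.0000 → 0.0000 [wait]  node(6,6) S=148.4640 payoff=0.0000 vs cont=0.0000 → 0.0000 [wait]  ⇒ S*(6)=48.8713
t_5: node(5,0) S=53.6127 payoff=9.0773 vs cont=9.0215 → 9.0773 [stop]  node(5,1) S=64.5202 payoff=0.0000 vs cont=2.1836 → 2.1836 [wait]  node(5,2) S=77.6468 payoff=0.0000 vs cont=0.0000 → 0.0000 [wait]  node(5,3) S=93.4440 payoff=0.0000 vs cont=0.0000 → 0.0000 [wait]  node(5,4) S=112.4552 payoff=0.0000 vs cont=0.0000 → 0.0000 [wait]  node(5,5) S=135.3341 payoff=0.0000 vs cont=0.0000 → 0.0000 [wait]  ⇒ S*(5)=53.6127
t_4: node(4,0) S=58.8142 payoff=3.8758 vs cont=5.5526 → 5.5526 [wait]  node(4,1) S=70.7799 payoff=0.0000 vs cont=1.0710 → 1.0710 [wait]  node(4,2) S=85.1800 payoff=0.0000 vs cont=0.0000 → 0.0000 [wait]  node(4,3) S=102.5098 payoff=0.0000 vs cont=0.0000 → 0.0000 [wait]  node(4,4) S=123.3654 payoff=0.0000 vs cont=0.0000 → 0.0000 [wait]  ⇒ S*(4)=-
t_3: node(3,0) S=64.5202 payoff=0.0000 vs cont=3.2631 → 3.2631 [wait]  node(3,1) S=77.6468 payoff=0.0000 vs cont=0.5253 → 0.5253 [wait]  node(3,2) S=93.4440 payoff=0.0000 vs cont=0.0000 → 0.0000 [wait]  node(3,3) S=112.4552 payoff=0.0000 vs cont=0.0000 → 0.0000 [wait]  ⇒ S*(3)=-
t_2: node(2,0) S=70.7799 payoff=0.0000 vs cont=1.8652 → 1.8652 [wait]  node(2,1) S=85.1800 payoff=0.0000 vs cont=0.2576 → 0.2576 [wait]  node(2,2) S=102.5098 payoff=0.0000 vs cont=0.0000 → 0.0000 [wait]  ⇒ S*(2)=-
t_1: node(1,0) S=77.6468 payoff=0.0000 vs cont=1.0447 → 1.0447 [wait]  node(1,1) S=93.4440 payoff=0.0000 vs cont=0.1264 → 0.1264 [wait]  ⇒ S*(1)=-
t_0: node(0,0) S=85.1800 payoff=0.0000 vs cont=0.5761 → 0.5761 [wait]  ⇒ S*(0)=-

price = 0.5761
boundary = - - - - - 53.6127 48.8713
tree:
0.5761
1.0447 0.1264
1.8652 0.2576 0.0000
3.2631 0.5253 0.0000 0.0000
5.5526 1.0710 0.0000 0.0000 0.0000
9.0773 2.1836 0.0000 0.0000 0.0000 0.0000
13.8187 4.4521 0.0000 0.0000 0.0000 0.0000 0.0000
18.1408 9.0773 0.0000 0.0000 0.0000 0.0000 0.0000 0.0000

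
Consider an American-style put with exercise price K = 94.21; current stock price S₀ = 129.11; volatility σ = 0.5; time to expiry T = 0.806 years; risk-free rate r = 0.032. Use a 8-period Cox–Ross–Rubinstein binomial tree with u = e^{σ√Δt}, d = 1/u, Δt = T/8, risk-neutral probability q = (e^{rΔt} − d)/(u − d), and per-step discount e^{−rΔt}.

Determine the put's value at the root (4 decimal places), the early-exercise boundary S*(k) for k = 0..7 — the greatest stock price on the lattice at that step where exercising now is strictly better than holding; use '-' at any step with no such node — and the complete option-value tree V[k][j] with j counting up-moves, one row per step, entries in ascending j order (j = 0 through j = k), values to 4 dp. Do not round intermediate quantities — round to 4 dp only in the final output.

Δt=0.10075, u=1.17199, d=0.85325, q=0.47054, disc=e^(-rΔt)=0.99678
k=8 terminal: V=max(K-S,0) → 57.9390 44.3893 25.7779 0.2139 0.0000 0.0000 0.0000 0.0000 0.0000
k=7: j=0 S=42.5094 intr=51.7006 cont=51.3974 V=51.7006[EX]; j=1 S=58.3895 intr=35.8205 cont=35.5172 V=35.8205[EX]; j=2 S=80.2019 intr=14.0081 cont=13.7048 V=14.0081[EX]; j=3 S=110.1628 intr=0.0000 cont=0.1129 V=0.1129[hold]; j=4 S=151.3160 intr=0.0000 cont=0.0000 V=0.0000[hold]; j=5 S=207.8428 intr=0.0000 cont=0.0000 V=0.0000[hold]; j=6 S=285.4861 intr=0.0000 cont=0.0000 V=0.0000[hold]; j=7 S=392.1344 intr=0.0000 cont=0.0000 V=0.0000[hold]  S*(7)=80.2019
k=6: j=0 S=49.8207 intr=44.3893 cont=44.0861 V=44.3893[EX]; j=1 S=68.4321 intr=25.7779 cont=25.4747 V=25.7779[EX]; j=2 S=93.9961 intr=0.2139 cont=7.4458 V=7.4458[hold]; j=3 S=129.1100 intr=0.0000 cont=0.0596 V=0.0596[hold]; j=4 S=177.3413 intr=0.0000 cont=0.0000 V=0.0000[hold]; j=5 S=243.5903 intr=0.0000 cont=0.0000 V=0.0000[hold]; j=6 S=334.5877 intr=0.0000 cont=0.0000 V=0.0000[hold]  S*(6)=68.4321
k=5: j=0 S=58.3895 intr=35.8205 cont=35.5172 V=35.8205[EX]; j=1 S=80.2019 intr=14.0081 cont=17.0968 V=17.0968[hold]; j=2 S=110.1628 intr=0.0000 cont=3.9575 V=3.9575[hold]; j=3 S=151.3160 intr=0.0000 cont=0.0314 V=0.0314[hold]; j=4 S=207.8428 intr=0.0000 cont=0.0000 V=0.0000[hold]; j=5 S=285.4861 intr=0.0000 cont=0.0000 V=0.0000[hold]  S*(5)=58.3895
k=4: j=0 S=68.4321 intr=25.7779 cont=26.9233 V=26.9233[hold]; j=1 S=93.9961 intr=0.2139 cont=10.8791 V=10.8791[hold]; j=2 S=129.1100 intr=0.0000 cont=2.1034 V=2.1034[hold]; j=3 S=177.3413 intr=0.0000 cont=0.0166 V=0.0166[hold]; j=4 S=243.5903 intr=0.0000 cont=0.0000 V=0.0000[hold]  S*(4)=-
k=3: j=0 S=80.2019 intr=14.0081 cont=19.3116 V=19.3116[hold]; j=1 S=110.1628 intr=0.0000 cont=6.7281 V=6.7281[hold]; j=2 S=151.3160 intr=0.0000 cont=1.1179 V=1.1179[hold]; j=3 S=207.8428 intr=0.0000 cont=0.0088 V=0.0088[hold]  S*(3)=-
k=2: j=0 S=93.9961 intr=0.2139 cont=13.3475 V=13.3475[hold]; j=1 S=129.1100 intr=0.0000 cont=4.0751 V=4.0751[hold]; j=2 S=177.3413 intr=0.0000 cont=0.5941 V=0.5941[hold]  S*(2)=-
k=1: j=0 S=110.1628 intr=0.0000 cont=8.9555 V=8.9555[hold]; j=1 S=151.3160 intr=0.0000 cont=2.4293 V=2.4293[hold]  S*(1)=-
k=0: j=0 S=129.1100 intr=0.0000 cont=5.8658 V=5.8658[hold]  S*(0)=-

price = 5.8658
boundary = - - - - - 58.3895 68.4321 80.2019
tree:
5.8658
8.9555 2.4293
13.3475 4.0751 0.5941
19.3116 6.7281 1.1179 0.0088
26.9233 10.8791 2.1034 0.0166 0.0000
35.8205 17.0968 3.9575 0.0314 0.0000 0.0000
44.3893 25.7779 7.4458 0.0596 0.0000 0.0000 0.0000
51.7006 35.8205 14.0081 0.1129 0.0000 0.0000 0.0000 0.0000
57.9390 44.3893 25.7779 0.2139 0.0000 0.0000 0.0000 0.0000 0.0000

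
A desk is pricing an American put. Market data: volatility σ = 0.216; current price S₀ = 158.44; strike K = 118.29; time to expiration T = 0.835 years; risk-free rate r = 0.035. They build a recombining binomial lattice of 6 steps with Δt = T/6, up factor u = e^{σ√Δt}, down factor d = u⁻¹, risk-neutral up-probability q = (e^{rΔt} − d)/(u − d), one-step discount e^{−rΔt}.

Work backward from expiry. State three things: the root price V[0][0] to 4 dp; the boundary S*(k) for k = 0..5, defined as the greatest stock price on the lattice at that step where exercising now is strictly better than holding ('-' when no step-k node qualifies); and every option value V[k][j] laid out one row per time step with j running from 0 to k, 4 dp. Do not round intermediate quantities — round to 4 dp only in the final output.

params: Δt=0.13917 u=1.08391 d=0.92258 q=0.51013 e^(-rΔt)=0.99514
t_6 payoffs: 20.5899 3.5051 0.0000 0.0000 0.0000 0.0000 0.0000
t_5: node(5,0) S=105.8985 payoff=12.3915 vs cont=11.8167 → 12.3915 [stop]  node(5,1) S=124.4171 payoff=0.0000 vs cont=1.7087 → 1.7087 [wait]  node(5,2) S=146.1739 payoff=0.0000 vs cont=0.0000 → 0.0000 [wait]  node(5,3) S=171.7354 payoff=0.0000 vs cont=0.0000 → 0.0000 [wait]  node(5,4) S=201.7668 payoff=0.0000 vs cont=0.0000 → 0.0000 [wait]  node(5,5) S=237.0499 payoff=0.0000 vs cont=0.0000 → 0.0000 [wait]  ⇒ S*(5)=105.8985
t_4: node(4,0) S=114.7849 payoff=3.5051 vs cont=6.9081 → 6.9081 [wait]  node(4,1) S=134.8574 payoff=0.0000 vs cont=0.8330 → 0.8330 [wait]  node(4,2) S=158.4400 payoff=0.0000 vs cont=0.0000 → 0.0000 [wait]  node(4,3) S=186.1465 payoff=0.0000 vs cont=0.0000 → 0.0000 [wait]  node(4,4) S=218.6980 payoff=0.0000 vs cont=0.0000 → 0.0000 [wait]  ⇒ S*(4)=-
t_3: node(3,0) S=124.4171 payoff=0.0000 vs cont=3.7905 → 3.7905 [wait]  node(3,1) S=146.1739 payoff=0.0000 vs cont=0.4061 → 0.4061 [wait]  node(3,2) S=171.7354 payoff=0.0000 vs cont=0.0000 → 0.0000 [wait]  node(3,3) S=201.7668 payoff=0.0000 vs cont=0.0000 → 0.0000 [wait]  ⇒ S*(3)=-
t_2: node(2,0) S=134.8574 payoff=0.0000 vs cont=2.0540 → 2.0540 [wait]  node(2,1) S=158.4400 payoff=0.0000 vs cont=0.1979 → 0.1979 [wait]  node(2,2) S=186.1465 payoff=0.0000 vs cont=0.0000 → 0.0000 [wait]  ⇒ S*(2)=-
t_1: node(1,0) S=146.1739 payoff=0.0000 vs cont=1.1018 → 1.1018 [wait]  node(1,1) S=171.7354 payoff=0.0000 vs cont=0.0965 → 0.0965 [wait]  ⇒ S*(1)=-
t_0: node(0,0) S=158.4400 payoff=0.0000 vs cont=0.5861 → 0.5861 [wait]  ⇒ S*(0)=-

price = 0.5861
boundary = - - - - - 105.8985
tree:
0.5861
1.1018 0.0965
2.0540 0.1979 0.0000
3.7905 0.4061 0.0000 0.0000
6.9081 0.8330 0.0000 0.0000 0.0000
12.3915 1.7087 0.0000 0.0000 0.0000 0.0000
20.5899 3.5051 0.0000 0.0000 0.0000 0.0000 0.0000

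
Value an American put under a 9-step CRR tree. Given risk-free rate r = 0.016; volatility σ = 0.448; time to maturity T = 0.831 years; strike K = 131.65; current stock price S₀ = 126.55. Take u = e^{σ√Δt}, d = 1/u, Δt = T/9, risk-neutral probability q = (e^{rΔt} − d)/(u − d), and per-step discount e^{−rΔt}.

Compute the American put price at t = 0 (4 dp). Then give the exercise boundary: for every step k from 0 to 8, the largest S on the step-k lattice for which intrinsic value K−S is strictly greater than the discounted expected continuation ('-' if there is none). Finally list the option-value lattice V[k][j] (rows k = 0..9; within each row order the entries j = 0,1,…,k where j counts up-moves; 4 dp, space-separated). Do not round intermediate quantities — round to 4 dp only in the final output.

params: Δt=0.09233 u=1.14583 d=0.87273 q=0.47143 e^(-rΔt)=0.99852
t_9 payoffs: 94.4816 82.8505 67.5796 47.5300 21.2062 0.0000 0.0000 0.0000 0.0000 0.0000
t_8: node(8,0) S=42.5887 payoff=89.0613 vs cont=88.8670 → 89.0613 [stop]  node(8,1) S=55.9160 payoff=75.7340 vs cont=75.5396 → 75.7340 [stop]  node(8,2) S=73.4139 payoff=58.2361 vs cont=58.0418 → 58.2361 [stop]  node(8,3) S=96.3874 payoff=35.2626 vs cont=35.0683 → 35.2626 [stop]  node(8,4) S=126.5500 payoff=5.1000 vs cont=11.1924 → 11.1924 [wait]  node(8,5) S=166.1514 payoff=0.0000 vs cont=0.0000 → 0.0000 [wait]  node(8,6) S=218.1454 payoff=0.0000 vs cont=0.0000 → 0.0000 [wait]  node(8,7) S=286.4099 payoff=0.0000 vs cont=0.0000 → 0.0000 [wait]  node(8,8) S=376.0364 payoff=0.0000 vs cont=0.0000 → 0.0000 [wait]  ⇒ S*(8)=96.3874
t_7: node(7,0) S=48.7995 payoff=82.8505 vs cont=82.6562 → 82.8505 [stop]  node(7,1) S=64.0704 payoff=67.5796 vs cont=67.3853 → 67.5796 [stop]  node(7,2) S=84.1200 payoff=47.5300 vs cont=47.3357 → 47.5300 [stop]  node(7,3) S=110.4438 payoff=21.2062 vs cont=23.8798 → 23.8798 [wait]  node(7,4) S=145.0050 payoff=0.0000 vs cont=5.9072 → 5.9072 [wait]  node(7,5) S=190.3816 payoff=0.0000 vs cont=0.0000 → 0.0000 [wait]  node(7,6) S=249.9580 payoff=0.0000 vs cont=0.0000 → 0.0000 [wait]  node(7,7) S=328.1776 payoff=0.0000 vs cont=0.0000 → 0.0000 [wait]  ⇒ S*(7)=84.1200
t_6: node(6,0) S=55.9160 payoff=75.7340 vs cont=75.5396 → 75.7340 [stop]  node(6,1) S=73.4139 payoff=58.2361 vs cont=58.0418 → 58.2361 [stop]  node(6,2) S=96.3874 payoff=35.2626 vs cont=36.3268 → 36.3268 [wait]  node(6,3) S=126.5500 payoff=5.1000 vs cont=15.3842 → 15.3842 [wait]  node(6,4) S=166.1514 payoff=0.0000 vs cont=3.1177 → 3.1177 [wait]  node(6,5) S=218.1454 payoff=0.0000 vs cont=0.0000 → 0.0000 [wait]  node(6,6) S=286.4099 payoff=0.0000 vs cont=0.0000 → 0.0000 [wait]  ⇒ S*(6)=73.4139
t_5: node(5,0) S=64.0704 payoff=67.5796 vs cont=67.3853 → 67.5796 [stop]  node(5,1) S=84.1200 payoff=47.5300 vs cont=47.8366 → 47.8366 [wait]  node(5,2) S=110.4438 payoff=21.2062 vs cont=26.4147 → 26.4147 [wait]  node(5,3) S=145.0050 payoff=0.0000 vs cont=9.5872 → 9.5872 [wait]  node(5,4) S=190.3816 payoff=0.0000 vs cont=1.6455 → 1.6455 [wait]  node(5,5) S=249.9580 payoff=0.0000 vs cont=0.0000 → 0.0000 [wait]  ⇒ S*(5)=64.0704
t_4: node(4,0) S=73.4139 payoff=58.2361 vs cont=58.1861 → 58.2361 [stop]  node(4,1) S=96.3874 payoff=35.2626 vs cont=37.6819 → 37.6819 [wait]  node(4,2) S=126.5500 payoff=5.1000 vs cont=18.4544 → 18.4544 [wait]  node(4,3) S=166.1514 payoff=0.0000 vs cont=5.8346 → 5.8346 [wait]  node(4,4) S=218.1454 payoff=0.0000 vs cont=0.8685 → 0.8685 [wait]  ⇒ S*(4)=73.4139
t_3: node(3,0) S=84.1200 payoff=47.5300 vs cont=48.4745 → 48.4745 [wait]  node(3,1) S=110.4438 payoff=21.2062 vs cont=28.5752 → 28.5752 [wait]  node(3,2) S=145.0050 payoff=0.0000 vs cont=12.4865 → 12.4865 [wait]  node(3,3) S=190.3816 payoff=0.0000 vs cont=3.4882 → 3.4882 [wait]  ⇒ S*(3)=-
t_2: node(2,0) S=96.3874 payoff=35.2626 vs cont=39.0356 → 39.0356 [wait]  node(2,1) S=126.5500 payoff=5.1000 vs cont=20.9595 → 20.9595 [wait]  node(2,2) S=166.1514 payoff=0.0000 vs cont=8.2323 → 8.2323 [wait]  ⇒ S*(2)=-
t_1: node(1,0) S=110.4438 payoff=21.2062 vs cont=30.4689 → 30.4689 [wait]  node(1,1) S=145.0050 payoff=0.0000 vs cont=14.9374 → 14.9374 [wait]  ⇒ S*(1)=-
t_0: node(0,0) S=126.5500 payoff=5.1000 vs cont=23.1126 → 23.1126 [wait]  ⇒ S*(0)=-

price = 23.1126
boundary = - - - - 73.4139 64.0704 73.4139 84.1200 96.3874
tree:
23.1126
30.4689 14.9374
39.0356 20.9595 8.2323
48.4745 28.5752 12.4865 3.4882
58.2361 37.6819 18.4544 5.8346 0.8685
67.5796 47.8366 26.4147 9.5872 1.6455 0.0000
75.7340 58.2361 36.3268 15.3842 3.1177 0.0000 0.0000
82.8505 67.5796 47.5300 23.8798 5.9072 0.0000 0.0000 0.0000
89.0613 75.7340 58.2361 35.2626 11.1924 0.0000 0.0000 0.0000 0.0000
94.4816 82.8505 67.5796 47.5300 21.2062 0.0000 0.0000 0.0000 0.0000 0.0000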